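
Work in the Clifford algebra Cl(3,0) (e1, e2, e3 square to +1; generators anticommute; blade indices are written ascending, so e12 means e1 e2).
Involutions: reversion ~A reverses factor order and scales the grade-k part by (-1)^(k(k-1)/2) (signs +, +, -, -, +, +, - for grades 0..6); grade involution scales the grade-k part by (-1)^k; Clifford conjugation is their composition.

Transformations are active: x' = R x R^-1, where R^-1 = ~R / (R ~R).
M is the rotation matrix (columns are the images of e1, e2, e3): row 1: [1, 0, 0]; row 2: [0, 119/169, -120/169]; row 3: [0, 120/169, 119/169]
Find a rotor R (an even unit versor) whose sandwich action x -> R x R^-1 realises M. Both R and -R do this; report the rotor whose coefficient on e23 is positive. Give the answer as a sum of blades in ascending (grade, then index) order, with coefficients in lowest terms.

Method: write R = a + b12*e12 + b13*e13 + b23*e23 with a^2 + b12^2 + b13^2 + b23^2 = 1 (so R^-1 = ~R). Expanding the columns R e_j ~R gives tr M = 4a^2 - 1 and, from the antisymmetric part, M21 - M12 = -4a*b12, M13 - M31 = 4a*b13, M32 - M23 = -4a*b23.
Here tr M = 407/169, so a^2 = (1 + tr M)/4 = 144/169 and a = ±12/13. Taking a = 12/13: M21 - M12 = 0, M13 - M31 = 0, M32 - M23 = 240/169, giving b12 = 0, b13 = 0, b23 = -5/13, i.e. R = 12/13 - 5/13*e23.
Its e23 coefficient is negative, so report the other preimage -R.
Answer: -12/13 + 5/13*e23. Key observation: the double cover Spin(3) -> SO(3) sends R and -R to the same matrix (trace 407/169 here), so the stated sign of the e23 coefficient is what selects one sheet.


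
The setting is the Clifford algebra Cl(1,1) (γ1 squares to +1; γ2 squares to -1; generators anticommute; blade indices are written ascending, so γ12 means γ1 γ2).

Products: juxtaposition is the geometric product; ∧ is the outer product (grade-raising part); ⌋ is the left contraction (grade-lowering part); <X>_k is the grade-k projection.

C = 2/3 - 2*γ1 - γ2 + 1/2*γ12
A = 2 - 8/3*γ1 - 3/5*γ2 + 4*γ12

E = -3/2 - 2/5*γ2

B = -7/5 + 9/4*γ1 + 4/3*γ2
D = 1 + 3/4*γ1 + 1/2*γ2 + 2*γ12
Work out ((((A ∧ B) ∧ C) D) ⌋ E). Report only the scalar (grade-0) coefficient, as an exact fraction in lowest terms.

step 1: -14/5 + 247/30*γ1 + 263/75*γ2 - 281/36*γ12
step 2: -28/15 + 499/45*γ1 + 1156/225*γ2 - 5281/675*γ12
step 3: -31769/2700 + 32233/1350*γ1 + 129/4*γ2 - 13319/1350*γ12
step 4: 54989/1800 + 31769/6750*γ2
Answer: 54989/1800


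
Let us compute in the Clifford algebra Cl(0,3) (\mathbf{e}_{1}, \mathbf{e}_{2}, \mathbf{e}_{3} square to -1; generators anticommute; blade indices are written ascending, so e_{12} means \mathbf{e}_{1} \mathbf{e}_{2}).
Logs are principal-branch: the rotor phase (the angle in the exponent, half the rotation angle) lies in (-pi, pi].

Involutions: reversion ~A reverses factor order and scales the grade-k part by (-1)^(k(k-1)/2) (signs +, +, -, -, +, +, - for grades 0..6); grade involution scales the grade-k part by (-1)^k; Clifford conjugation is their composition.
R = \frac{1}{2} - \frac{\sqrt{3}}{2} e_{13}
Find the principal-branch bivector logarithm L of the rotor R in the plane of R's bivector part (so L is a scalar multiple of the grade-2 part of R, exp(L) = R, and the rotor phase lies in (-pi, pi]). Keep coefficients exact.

The scalar part of R is \frac{1}{2}, which fixes the principal-branch rotor phase; the unit plane is then the bivector part divided by the sine of that phase, and L is that plane scaled by the phase.
Concretely: cos(phase) = \frac{1}{2} gives phase = ±\frac{\pi}{3}, and since phase/sin(phase) is even the sign is immaterial: L = (phase/sin(phase)) * <R>_2 = (\frac{2 \sqrt{3} \pi}{9}) * <R>_2.
Answer: - \frac{\pi}{3} e_{13}


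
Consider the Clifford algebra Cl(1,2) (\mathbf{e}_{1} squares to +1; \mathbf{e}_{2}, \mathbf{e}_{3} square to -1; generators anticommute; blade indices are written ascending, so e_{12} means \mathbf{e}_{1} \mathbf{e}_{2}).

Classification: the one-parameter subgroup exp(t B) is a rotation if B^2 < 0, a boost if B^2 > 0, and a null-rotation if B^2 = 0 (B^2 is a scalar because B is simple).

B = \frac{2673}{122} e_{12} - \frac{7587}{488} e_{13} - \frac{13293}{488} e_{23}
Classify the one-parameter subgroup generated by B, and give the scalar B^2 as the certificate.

B^2 term by term: the squares give (\frac{2673}{122})^2*(e_{12})^2 + (-\frac{7587}{488})^2*(e_{13})^2 + (-\frac{13293}{488})^2*(e_{23})^2 = \frac{7144929}{14884}*(+1) + \frac{57562569}{238144}*(+1) + \frac{176703849}{238144}*(-1) = -\frac{81}{4} (each basis 2-blade squares to minus the product of its generators' squares); cross terms between blades sharing an index anticommute and cancel. So B^2 = -\frac{81}{4}.
Answer: rotation, certificate B^2 = -\frac{81}{4}. Certificate logic: -\frac{81}{4} is a conjugation-invariant scalar, so its sign fixes rotation versus boost versus null-rotation outright.


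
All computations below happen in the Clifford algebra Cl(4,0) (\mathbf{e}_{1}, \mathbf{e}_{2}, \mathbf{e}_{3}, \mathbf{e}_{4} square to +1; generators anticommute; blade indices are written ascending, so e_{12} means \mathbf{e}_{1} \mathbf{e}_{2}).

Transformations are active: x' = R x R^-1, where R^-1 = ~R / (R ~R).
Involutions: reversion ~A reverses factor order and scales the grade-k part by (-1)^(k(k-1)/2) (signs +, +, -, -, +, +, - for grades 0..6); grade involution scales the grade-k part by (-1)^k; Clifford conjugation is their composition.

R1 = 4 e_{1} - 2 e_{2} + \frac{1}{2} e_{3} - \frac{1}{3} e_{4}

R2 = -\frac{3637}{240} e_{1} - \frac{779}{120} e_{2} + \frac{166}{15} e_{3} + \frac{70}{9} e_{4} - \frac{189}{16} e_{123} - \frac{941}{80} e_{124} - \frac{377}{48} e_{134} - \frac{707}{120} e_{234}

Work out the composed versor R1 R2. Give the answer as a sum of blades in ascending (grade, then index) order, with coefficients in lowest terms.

Distribute over the terms of R1 (each basis-blade product reordered to ascending indices, repeated generators contracted through their squares):
(4 e_{1}) R2 = -\frac{3637}{60} - \frac{779}{30} e_{12} + \frac{664}{15} e_{13} + \frac{280}{9} e_{14} - \frac{189}{4} e_{23} - \frac{941}{20} e_{24} - \frac{377}{12} e_{34} - \frac{707}{30} e_{1234}
(-2 e_{2}) R2 = \frac{779}{60} - \frac{3637}{120} e_{12} - \frac{189}{8} e_{13} - \frac{941}{40} e_{14} - \frac{332}{15} e_{23} - \frac{140}{9} e_{24} + \frac{707}{60} e_{34} - \frac{377}{24} e_{1234}
(\frac{1}{2} e_{3}) R2 = \frac{83}{15} - \frac{189}{32} e_{12} + \frac{3637}{480} e_{13} + \frac{377}{96} e_{14} + \frac{779}{240} e_{23} + \frac{707}{240} e_{24} + \frac{35}{9} e_{34} - \frac{941}{160} e_{1234}
(-\frac{1}{3} e_{4}) R2 = -\frac{70}{27} + \frac{941}{240} e_{12} + \frac{377}{144} e_{13} - \frac{3637}{720} e_{14} + \frac{707}{360} e_{23} - \frac{779}{360} e_{24} + \frac{166}{45} e_{34} - \frac{63}{16} e_{1234}
Summing the partial products and collecting blades:
Answer: -\frac{12067}{270} - \frac{5593}{96} e_{12} + \frac{8881}{288} e_{13} + \frac{1861}{288} e_{14} - \frac{9241}{144} e_{23} - \frac{44513}{720} e_{24} - \frac{217}{18} e_{34} - \frac{1571}{32} e_{1234}


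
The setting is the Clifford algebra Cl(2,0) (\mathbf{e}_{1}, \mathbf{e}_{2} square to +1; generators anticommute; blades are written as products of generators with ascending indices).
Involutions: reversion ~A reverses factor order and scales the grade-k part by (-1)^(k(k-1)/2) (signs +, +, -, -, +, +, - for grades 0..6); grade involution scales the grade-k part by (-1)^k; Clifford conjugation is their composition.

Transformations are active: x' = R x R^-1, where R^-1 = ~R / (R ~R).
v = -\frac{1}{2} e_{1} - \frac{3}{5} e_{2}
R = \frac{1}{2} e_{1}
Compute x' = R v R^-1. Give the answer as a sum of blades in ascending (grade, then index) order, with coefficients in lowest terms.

~R = \frac{1}{2} e_{1}, and R ~R = \frac{1}{4}, so R^-1 = ~R / (\frac{1}{4}).
R v = -\frac{1}{4} - \frac{3}{10} e_{1} e_{2}
Answer: -\frac{1}{2} e_{1} + \frac{3}{5} e_{2}


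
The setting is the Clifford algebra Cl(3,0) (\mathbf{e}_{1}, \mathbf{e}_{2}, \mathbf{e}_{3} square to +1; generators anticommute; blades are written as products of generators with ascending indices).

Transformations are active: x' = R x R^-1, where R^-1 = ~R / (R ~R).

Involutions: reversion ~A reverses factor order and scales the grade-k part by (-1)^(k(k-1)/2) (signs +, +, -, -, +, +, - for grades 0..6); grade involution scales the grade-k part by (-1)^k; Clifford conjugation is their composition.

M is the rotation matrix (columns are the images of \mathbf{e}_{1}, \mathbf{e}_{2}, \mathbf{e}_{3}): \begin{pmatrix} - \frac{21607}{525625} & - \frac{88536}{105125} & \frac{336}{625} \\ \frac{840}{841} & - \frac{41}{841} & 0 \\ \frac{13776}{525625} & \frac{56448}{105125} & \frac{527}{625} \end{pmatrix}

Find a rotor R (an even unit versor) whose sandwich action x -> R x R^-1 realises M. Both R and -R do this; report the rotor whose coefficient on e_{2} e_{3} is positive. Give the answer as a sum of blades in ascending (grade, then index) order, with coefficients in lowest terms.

Method: write R = a + b12*e_{1} e_{2} + b13*e_{1} e_{3} + b23*e_{2} e_{3} with a^2 + b12^2 + b13^2 + b23^2 = 1 (so R^-1 = ~R). Expanding the columns R e_j ~R gives tr M = 4a^2 - 1 and, from the antisymmetric part, M21 - M12 = -4a*b12, M13 - M31 = 4a*b13, M32 - M23 = -4a*b23.
Here tr M = \frac{15839}{21025}, so a^2 = (1 + tr M)/4 = \frac{9216}{21025} and a = ±\frac{96}{145}. Taking a = \frac{96}{145}: M21 - M12 = \frac{193536}{105125}, M13 - M31 = \frac{10752}{21025}, M32 - M23 = \frac{56448}{105125}, giving b12 = -\frac{504}{725}, b13 = \frac{28}{145}, b23 = -\frac{147}{725}, i.e. R = \frac{96}{145} - \frac{504}{725} e_{1} e_{2} + \frac{28}{145} e_{1} e_{3} - \frac{147}{725} e_{2} e_{3}.
Its e_{2} e_{3} coefficient is negative, so report the other preimage -R.
Answer: -\frac{96}{145} + \frac{504}{725} e_{1} e_{2} - \frac{28}{145} e_{1} e_{3} + \frac{147}{725} e_{2} e_{3}. Recall the cover is two-to-one: with M of trace \frac{15839}{21025}, both preimages act alike, and the stated e_{2} e_{3} sign chooses the sheet.


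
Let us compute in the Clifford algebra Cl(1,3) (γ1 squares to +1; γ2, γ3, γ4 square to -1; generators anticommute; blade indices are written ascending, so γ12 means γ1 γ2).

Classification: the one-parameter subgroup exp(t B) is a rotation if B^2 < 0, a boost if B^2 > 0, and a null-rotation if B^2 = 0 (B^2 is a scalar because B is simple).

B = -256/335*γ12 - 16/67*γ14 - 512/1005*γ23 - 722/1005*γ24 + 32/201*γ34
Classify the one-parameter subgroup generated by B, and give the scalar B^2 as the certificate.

B^2 term by term: the squares give (-256/335)^2*(γ12)^2 + (-16/67)^2*(γ14)^2 + (-512/1005)^2*(γ23)^2 + (-722/1005)^2*(γ24)^2 + (32/201)^2*(γ34)^2 = 65536/112225*(+1) + 256/4489*(+1) + 262144/1010025*(-1) + 521284/1010025*(-1) + 1024/40401*(-1) = -4/25 (each basis 2-blade squares to minus the product of its generators' squares); cross terms between blades sharing an index anticommute and cancel; the commuting (index-disjoint) pairs give grade-4 terms 2*c*c'*(blade product), which cancel blade by blade — γ1234: -16384/67335 + 16384/67335 = 0 — confirming B is simple. So B^2 = -4/25.
Answer: rotation, certificate B^2 = -4/25. Check the certificate: B^2 = -4/25, and that sign is decisive whatever form B takes.


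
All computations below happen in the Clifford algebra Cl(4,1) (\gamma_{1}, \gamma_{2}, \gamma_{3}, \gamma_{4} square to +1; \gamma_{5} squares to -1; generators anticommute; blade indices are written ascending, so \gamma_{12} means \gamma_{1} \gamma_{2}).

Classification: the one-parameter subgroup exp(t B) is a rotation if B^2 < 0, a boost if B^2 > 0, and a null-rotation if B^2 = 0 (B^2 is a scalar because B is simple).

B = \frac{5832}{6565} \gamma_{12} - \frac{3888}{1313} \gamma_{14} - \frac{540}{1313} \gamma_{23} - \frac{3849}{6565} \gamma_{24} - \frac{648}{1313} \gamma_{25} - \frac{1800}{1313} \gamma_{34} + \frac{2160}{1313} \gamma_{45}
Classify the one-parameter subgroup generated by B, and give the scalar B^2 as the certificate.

B^2 term by term: the squares give (\frac{5832}{6565})^2*(\gamma_{12})^2 + (-\frac{3888}{1313})^2*(\gamma_{14})^2 + (-\frac{540}{1313})^2*(\gamma_{23})^2 + (-\frac{3849}{6565})^2*(\gamma_{24})^2 + (-\frac{648}{1313})^2*(\gamma_{25})^2 + (-\frac{1800}{1313})^2*(\gamma_{34})^2 + (\frac{2160}{1313})^2*(\gamma_{45})^2 = \frac{34012224}{43099225}*(-1) + \frac{15116544}{1723969}*(-1) + \frac{291600}{1723969}*(-1) + \frac{14814801}{43099225}*(-1) + \frac{419904}{1723969}*(+1) + \frac{3240000}{1723969}*(-1) + \frac{4665600}{1723969}*(+1) = -9 (each basis 2-blade squares to minus the product of its generators' squares); cross terms between blades sharing an index anticommute and cancel; the commuting (index-disjoint) pairs give grade-4 terms 2*c*c'*(blade product), which cancel blade by blade — \gamma_{1234}: -\frac{4199040}{1723969} + \frac{4199040}{1723969} = 0; \gamma_{1245}: \frac{5038848}{1723969} - \frac{5038848}{1723969} = 0; \gamma_{2345}: -\frac{2332800}{1723969} + \frac{2332800}{1723969} = 0 — confirming B is simple. So B^2 = -9.
Answer: rotation, certificate B^2 = -9. Because -9 is invariant under every versor sandwich, the classification follows from its sign alone.


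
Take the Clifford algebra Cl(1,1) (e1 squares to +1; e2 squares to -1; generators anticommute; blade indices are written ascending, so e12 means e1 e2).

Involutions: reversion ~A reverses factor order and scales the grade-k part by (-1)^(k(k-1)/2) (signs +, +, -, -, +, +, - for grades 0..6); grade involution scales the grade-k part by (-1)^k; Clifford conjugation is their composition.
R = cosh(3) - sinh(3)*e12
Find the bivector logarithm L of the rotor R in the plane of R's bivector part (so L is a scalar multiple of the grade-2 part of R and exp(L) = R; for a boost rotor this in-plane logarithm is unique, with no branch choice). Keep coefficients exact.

The scalar part of R is cosh(3), which determines |rapidity| via cosh; the sign lives in the bivector part, and pairing them (bivector part over sinh of the rapidity = the plane) gives the unique in-plane L = rapidity * plane.
Concretely: cosh(rapidity) = cosh(3) gives rapidity = ±3, and since rapidity/sinh(rapidity) is even the sign is immaterial: L = (rapidity/sinh(rapidity)) * <R>_2 = (3/sinh(3)) * <R>_2.
Answer: -3*e12


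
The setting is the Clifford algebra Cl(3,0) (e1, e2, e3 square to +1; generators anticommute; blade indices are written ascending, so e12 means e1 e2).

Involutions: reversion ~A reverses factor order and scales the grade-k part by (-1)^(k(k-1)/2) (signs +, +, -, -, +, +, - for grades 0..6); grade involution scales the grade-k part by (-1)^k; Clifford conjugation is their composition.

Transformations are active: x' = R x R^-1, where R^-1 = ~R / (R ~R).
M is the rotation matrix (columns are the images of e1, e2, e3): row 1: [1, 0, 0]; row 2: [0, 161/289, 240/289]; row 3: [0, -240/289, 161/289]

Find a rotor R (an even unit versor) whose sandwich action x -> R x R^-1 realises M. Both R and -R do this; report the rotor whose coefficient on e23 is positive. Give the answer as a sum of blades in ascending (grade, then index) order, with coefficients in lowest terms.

Method: write R = a + b12*e12 + b13*e13 + b23*e23 with a^2 + b12^2 + b13^2 + b23^2 = 1 (so R^-1 = ~R). Expanding the columns R e_j ~R gives tr M = 4a^2 - 1 and, from the antisymmetric part, M21 - M12 = -4a*b12, M13 - M31 = 4a*b13, M32 - M23 = -4a*b23.
Here tr M = 611/289, so a^2 = (1 + tr M)/4 = 225/289 and a = ±15/17. Taking a = 15/17: M21 - M12 = 0, M13 - M31 = 0, M32 - M23 = -480/289, giving b12 = 0, b13 = 0, b23 = 8/17, i.e. R = 15/17 + 8/17*e23.
Its e23 coefficient is already positive.
Answer: 15/17 + 8/17*e23. Key observation: the double cover Spin(3) -> SO(3) sends R and -R to the same matrix (trace 611/289 here), so the stated sign of the e23 coefficient is what selects one sheet.


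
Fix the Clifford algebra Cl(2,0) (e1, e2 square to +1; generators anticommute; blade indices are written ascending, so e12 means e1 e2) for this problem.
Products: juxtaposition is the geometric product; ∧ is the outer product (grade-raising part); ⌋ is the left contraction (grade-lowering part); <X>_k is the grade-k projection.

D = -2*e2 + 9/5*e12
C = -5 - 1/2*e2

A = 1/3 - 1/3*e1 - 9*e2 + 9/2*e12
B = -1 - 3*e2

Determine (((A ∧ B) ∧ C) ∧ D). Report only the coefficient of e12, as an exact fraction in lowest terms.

step 1: -1/3 + 1/3*e1 + 8*e2 - 7/2*e12
step 2: 5/3 - 5/3*e1 - 239/6*e2 + 52/3*e12
step 3: -10/3*e2 + 19/3*e12
Answer: 19/3


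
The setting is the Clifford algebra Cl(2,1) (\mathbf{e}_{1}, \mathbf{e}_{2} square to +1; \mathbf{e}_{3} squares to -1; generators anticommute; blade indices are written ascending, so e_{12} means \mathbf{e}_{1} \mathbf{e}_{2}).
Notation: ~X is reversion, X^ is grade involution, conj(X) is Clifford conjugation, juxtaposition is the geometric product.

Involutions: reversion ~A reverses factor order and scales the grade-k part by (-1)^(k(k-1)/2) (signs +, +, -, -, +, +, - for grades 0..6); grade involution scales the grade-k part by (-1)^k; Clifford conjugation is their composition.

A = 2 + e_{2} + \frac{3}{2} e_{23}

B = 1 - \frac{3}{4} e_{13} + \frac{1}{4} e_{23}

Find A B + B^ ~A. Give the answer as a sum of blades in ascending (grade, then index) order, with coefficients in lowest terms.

first term: \frac{19}{8} + e_{2} + \frac{1}{4} e_{3} + \frac{9}{8} e_{12} - \frac{3}{2} e_{13} + 2 e_{23} + \frac{3}{4} e_{123}
second term: \frac{13}{8} + e_{2} - \frac{1}{4} e_{3} + \frac{9}{8} e_{12} - \frac{3}{2} e_{13} - e_{23} + \frac{3}{4} e_{123}
Answer: 4 + 2 e_{2} + \frac{9}{4} e_{12} - 3 e_{13} + e_{23} + \frac{3}{2} e_{123}


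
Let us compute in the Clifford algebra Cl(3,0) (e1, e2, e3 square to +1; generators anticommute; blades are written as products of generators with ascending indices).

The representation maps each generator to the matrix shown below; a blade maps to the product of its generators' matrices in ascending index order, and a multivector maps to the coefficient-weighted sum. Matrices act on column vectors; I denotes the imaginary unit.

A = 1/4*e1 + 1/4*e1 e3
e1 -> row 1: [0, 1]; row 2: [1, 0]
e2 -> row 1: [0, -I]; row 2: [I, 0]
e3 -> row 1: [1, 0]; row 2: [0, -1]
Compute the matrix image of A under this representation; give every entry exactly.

Bivector images (products of the table entries): rho(e1 e3) = rho(e1)rho(e3) = row 1: [0, -1]; row 2: [1, 0].
M = (1/4)*rho(e1) + (1/4)*rho(e1 e3), summed entrywise:
Answer: row 1: [0, 0]; row 2: [1/2, 0]


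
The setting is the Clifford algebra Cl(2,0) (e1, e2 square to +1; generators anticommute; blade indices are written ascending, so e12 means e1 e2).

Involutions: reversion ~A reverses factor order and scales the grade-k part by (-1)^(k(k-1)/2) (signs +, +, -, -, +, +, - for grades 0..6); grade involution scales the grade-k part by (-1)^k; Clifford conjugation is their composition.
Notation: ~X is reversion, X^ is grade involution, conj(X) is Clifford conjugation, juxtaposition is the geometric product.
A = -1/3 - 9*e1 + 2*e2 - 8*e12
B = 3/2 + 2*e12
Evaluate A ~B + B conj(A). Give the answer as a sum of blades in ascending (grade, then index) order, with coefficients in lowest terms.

first term: -33/2 - 19/2*e1 + 21*e2 - 34/3*e12
second term: -33/2 + 19/2*e1 - 21*e2 + 34/3*e12
Answer: -33


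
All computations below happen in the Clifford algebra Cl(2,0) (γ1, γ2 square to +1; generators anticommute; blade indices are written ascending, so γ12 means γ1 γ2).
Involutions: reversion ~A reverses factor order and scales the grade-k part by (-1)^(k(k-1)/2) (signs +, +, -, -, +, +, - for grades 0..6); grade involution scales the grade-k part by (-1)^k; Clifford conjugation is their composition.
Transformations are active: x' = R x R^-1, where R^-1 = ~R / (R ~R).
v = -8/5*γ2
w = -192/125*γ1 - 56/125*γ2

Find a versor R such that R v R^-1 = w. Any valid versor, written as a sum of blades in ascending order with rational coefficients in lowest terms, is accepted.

Take R = v + w = -192/125*γ1 - 256/125*γ2. Because q(v) = q(w) = 64/25, conjugation by R sends v exactly to w.
Answer: -192/125*γ1 - 256/125*γ2


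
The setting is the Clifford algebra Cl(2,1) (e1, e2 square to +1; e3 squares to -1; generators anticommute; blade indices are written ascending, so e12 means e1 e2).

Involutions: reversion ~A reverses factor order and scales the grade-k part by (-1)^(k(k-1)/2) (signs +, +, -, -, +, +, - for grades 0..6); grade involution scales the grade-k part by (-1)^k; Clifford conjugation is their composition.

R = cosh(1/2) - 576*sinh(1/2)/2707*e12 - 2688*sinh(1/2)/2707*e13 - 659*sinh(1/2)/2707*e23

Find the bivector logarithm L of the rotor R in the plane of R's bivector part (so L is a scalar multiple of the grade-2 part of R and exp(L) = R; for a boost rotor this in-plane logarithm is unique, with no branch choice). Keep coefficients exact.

The scalar part of R is cosh(1/2), which determines |rapidity| via cosh; the sign lives in the bivector part, and pairing them (bivector part over sinh of the rapidity = the plane) gives the unique in-plane L = rapidity * plane.
Concretely: cosh(rapidity) = cosh(1/2) gives rapidity = ±1/2, and since rapidity/sinh(rapidity) is even the sign is immaterial: L = (rapidity/sinh(rapidity)) * <R>_2 = (1/(2*sinh(1/2))) * <R>_2.
Answer: -288/2707*e12 - 1344/2707*e13 - 659/5414*e23


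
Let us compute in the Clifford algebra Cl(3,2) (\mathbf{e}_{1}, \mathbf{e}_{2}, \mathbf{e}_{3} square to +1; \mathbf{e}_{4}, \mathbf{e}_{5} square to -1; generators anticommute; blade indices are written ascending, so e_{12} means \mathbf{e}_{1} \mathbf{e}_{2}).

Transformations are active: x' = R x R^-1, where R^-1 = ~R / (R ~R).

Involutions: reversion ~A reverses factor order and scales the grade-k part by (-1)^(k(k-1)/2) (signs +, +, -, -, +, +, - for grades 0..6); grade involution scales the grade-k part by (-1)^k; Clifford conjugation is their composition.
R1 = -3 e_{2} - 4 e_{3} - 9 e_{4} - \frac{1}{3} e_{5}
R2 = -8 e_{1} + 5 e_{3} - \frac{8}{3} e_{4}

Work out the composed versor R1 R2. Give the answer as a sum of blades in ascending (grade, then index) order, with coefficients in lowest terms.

Distribute over the terms of R2 (each basis-blade product reordered to ascending indices, repeated generators contracted through their squares):
R1 (-8 e_{1}) = -24 e_{12} - 32 e_{13} - 72 e_{14} - \frac{8}{3} e_{15}
R1 (5 e_{3}) = -20 - 15 e_{23} + 45 e_{34} + \frac{5}{3} e_{35}
R1 (-\frac{8}{3} e_{4}) = -24 + 8 e_{24} + \frac{32}{3} e_{34} - \frac{8}{9} e_{45}
Summing the partial products and collecting blades:
Answer: -44 - 24 e_{12} - 32 e_{13} - 72 e_{14} - \frac{8}{3} e_{15} - 15 e_{23} + 8 e_{24} + \frac{167}{3} e_{34} + \frac{5}{3} e_{35} - \frac{8}{9} e_{45}


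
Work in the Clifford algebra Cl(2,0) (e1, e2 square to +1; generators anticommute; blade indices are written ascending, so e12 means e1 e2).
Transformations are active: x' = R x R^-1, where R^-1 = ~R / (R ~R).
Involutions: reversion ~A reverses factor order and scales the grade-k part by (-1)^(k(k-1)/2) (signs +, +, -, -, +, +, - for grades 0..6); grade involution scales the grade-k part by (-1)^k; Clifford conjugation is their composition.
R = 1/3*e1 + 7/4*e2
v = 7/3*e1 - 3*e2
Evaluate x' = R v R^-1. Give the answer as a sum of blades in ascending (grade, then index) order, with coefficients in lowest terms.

~R = 1/3*e1 + 7/4*e2, and R ~R = 457/144, so R^-1 = ~R / (457/144).
R v = -161/36 - 61/12*e12
Answer: -4487/1371*e1 - 883/457*e2


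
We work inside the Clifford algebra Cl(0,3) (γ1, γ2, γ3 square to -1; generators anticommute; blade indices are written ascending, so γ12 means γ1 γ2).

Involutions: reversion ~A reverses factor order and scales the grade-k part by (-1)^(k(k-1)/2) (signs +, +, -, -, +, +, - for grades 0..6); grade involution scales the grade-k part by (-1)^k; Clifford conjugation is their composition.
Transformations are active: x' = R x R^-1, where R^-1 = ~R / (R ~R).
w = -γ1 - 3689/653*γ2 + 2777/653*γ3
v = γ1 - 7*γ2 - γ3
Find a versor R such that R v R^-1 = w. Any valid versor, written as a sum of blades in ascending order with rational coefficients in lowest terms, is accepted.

Here q(v) = q(w) = -51; the classical choice R = v + w = -8260/653*γ2 + 2124/653*γ3 then realises v -> w under the sandwich.
Answer: -8260/653*γ2 + 2124/653*γ3


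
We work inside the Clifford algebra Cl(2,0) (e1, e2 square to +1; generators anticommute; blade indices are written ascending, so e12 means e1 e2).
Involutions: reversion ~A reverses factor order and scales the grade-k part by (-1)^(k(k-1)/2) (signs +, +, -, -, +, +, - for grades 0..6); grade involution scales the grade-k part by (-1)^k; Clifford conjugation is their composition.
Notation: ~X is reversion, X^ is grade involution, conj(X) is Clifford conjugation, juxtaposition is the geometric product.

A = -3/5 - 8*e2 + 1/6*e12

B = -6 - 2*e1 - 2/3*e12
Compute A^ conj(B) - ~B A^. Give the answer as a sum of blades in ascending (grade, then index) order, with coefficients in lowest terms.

first term: 157/45 - 98/15*e1 - 145/3*e2 - 87/5*e12
second term: 157/45 + 98/15*e1 - 145/3*e2 - 87/5*e12
Answer: -196/15*e1


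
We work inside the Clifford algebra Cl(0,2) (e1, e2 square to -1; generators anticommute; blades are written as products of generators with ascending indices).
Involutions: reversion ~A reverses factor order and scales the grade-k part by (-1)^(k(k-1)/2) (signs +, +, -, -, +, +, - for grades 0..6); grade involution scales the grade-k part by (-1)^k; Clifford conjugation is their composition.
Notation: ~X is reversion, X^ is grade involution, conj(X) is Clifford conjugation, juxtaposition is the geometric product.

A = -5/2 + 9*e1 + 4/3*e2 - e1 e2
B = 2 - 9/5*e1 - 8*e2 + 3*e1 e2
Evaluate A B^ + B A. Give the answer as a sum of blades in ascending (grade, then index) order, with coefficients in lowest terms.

first term: -433/15 + 51/2*e1 - 692/15*e2 + 601/10*e1 e2
second term: 373/15 + 53/2*e1 + 718/15*e2 + 601/10*e1 e2
Answer: -4 + 52*e1 + 26/15*e2 + 601/5*e1 e2


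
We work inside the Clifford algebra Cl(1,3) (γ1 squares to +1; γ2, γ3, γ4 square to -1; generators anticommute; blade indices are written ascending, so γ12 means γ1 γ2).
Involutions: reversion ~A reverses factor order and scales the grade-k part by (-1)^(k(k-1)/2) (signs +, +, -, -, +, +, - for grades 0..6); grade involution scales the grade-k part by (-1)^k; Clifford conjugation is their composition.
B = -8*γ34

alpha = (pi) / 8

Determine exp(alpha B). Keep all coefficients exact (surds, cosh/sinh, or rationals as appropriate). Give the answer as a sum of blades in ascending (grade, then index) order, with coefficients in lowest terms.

B^2 = (-8)^2*(γ34)^2 = 64*(-1) = -64 (a basis 2-blade squares to minus the product of its generators' squares).
B^2 = -64 — the series telescopes trigonometrically here: l = 8, alpha*l = pi, so exp(alpha B) = cos(pi) + (sin(pi)/8)*B = -1 + (0)*B.
Answer: -1


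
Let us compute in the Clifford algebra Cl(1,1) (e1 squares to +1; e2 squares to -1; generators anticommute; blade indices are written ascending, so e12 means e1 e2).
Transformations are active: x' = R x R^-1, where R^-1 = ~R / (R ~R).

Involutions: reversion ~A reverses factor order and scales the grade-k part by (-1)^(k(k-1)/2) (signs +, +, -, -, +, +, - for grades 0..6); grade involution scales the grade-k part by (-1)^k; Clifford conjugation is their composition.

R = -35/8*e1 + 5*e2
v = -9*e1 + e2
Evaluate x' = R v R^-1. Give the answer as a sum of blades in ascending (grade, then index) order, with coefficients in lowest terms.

~R = -35/8*e1 + 5*e2, and R ~R = -375/64, so R^-1 = ~R / (-375/64).
R v = 275/8 + 325/8*e12
Answer: 181/3*e1 - 179/3*e2


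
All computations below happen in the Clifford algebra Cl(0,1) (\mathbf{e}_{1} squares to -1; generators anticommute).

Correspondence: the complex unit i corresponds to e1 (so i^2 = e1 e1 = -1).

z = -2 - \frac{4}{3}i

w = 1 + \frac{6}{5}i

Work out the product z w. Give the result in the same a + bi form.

In blades: z = -2 - \frac{4}{3} e_{1}, w = 1 + \frac{6}{5} e_{1}.
Distribute z over w term by term (generator squares from the signature, products reordered to ascending indices): (-2)*w = -2 - \frac{12}{5} e_{1}; (-\frac{4}{3} e_{1})*w = \frac{8}{5} - \frac{4}{3} e_{1}.
Sum: -\frac{2}{5} - \frac{56}{15} e_{1}; translating back through the correspondence:
Answer: -\frac{2}{5} - \frac{56}{15}i


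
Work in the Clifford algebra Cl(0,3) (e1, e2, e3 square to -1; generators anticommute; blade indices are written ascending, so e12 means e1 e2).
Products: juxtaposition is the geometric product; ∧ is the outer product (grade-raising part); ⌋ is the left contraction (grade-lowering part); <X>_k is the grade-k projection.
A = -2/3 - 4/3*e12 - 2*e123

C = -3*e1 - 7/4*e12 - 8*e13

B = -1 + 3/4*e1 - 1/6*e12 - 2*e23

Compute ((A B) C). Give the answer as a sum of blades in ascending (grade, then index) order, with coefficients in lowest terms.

step 1: 4/9 - 9/2*e1 - e2 - 1/3*e3 + 13/9*e12 - 8/3*e13 + 17/6*e23 + 2*e123
step 2: -1163/36 + 37/12*e1 - 677/24*e2 - 49/2*e3 + 170/9*e12 - 685/72*e13 - 92/9*e23 - 191/12*e123
Answer: -1163/36 + 37/12*e1 - 677/24*e2 - 49/2*e3 + 170/9*e12 - 685/72*e13 - 92/9*e23 - 191/12*e123


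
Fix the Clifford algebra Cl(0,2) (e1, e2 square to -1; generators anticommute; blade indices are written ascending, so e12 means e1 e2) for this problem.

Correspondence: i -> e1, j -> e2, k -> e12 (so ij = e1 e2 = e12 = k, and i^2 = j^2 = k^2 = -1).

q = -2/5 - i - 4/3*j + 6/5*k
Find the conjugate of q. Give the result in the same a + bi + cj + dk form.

In blades: q = -2/5 - e1 - 4/3*e2 + 6/5*e12.
Conjugation here is Clifford conjugation: the scalar is fixed and the grade-1 and grade-2 blades all flip sign, giving -2/5 + e1 + 4/3*e2 - 6/5*e12; translating back:
Answer: -2/5 + i + 4/3*j - 6/5*k


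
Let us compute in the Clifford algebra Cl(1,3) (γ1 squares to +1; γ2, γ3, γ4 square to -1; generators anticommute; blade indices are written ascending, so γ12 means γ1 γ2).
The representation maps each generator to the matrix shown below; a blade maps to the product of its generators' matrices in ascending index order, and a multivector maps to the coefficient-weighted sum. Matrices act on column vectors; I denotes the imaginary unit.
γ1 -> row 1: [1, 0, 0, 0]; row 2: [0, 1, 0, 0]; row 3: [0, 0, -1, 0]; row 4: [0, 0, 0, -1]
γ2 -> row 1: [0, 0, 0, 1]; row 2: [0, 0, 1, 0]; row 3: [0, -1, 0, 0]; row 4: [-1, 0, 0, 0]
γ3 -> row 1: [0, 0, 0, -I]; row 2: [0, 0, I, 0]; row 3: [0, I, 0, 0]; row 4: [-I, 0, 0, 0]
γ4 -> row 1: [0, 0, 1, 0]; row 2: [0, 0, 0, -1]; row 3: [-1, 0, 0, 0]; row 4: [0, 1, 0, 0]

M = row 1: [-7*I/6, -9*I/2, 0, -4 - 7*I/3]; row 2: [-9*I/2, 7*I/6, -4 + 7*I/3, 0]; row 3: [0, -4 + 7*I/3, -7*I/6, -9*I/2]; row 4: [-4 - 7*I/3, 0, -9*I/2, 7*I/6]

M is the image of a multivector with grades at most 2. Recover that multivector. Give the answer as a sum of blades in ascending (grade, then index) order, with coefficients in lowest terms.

Method: the blade images are trace-orthogonal — tr(rho(e_A) rho(e_B)^-1) = 4 if A = B and 0 otherwise — and rho(e_A)^-1 = (e_A)^2 * rho(e_A) with (e_A)^2 = +1 or -1, so the coefficient of e_A in the preimage is (e_A)^2 * tr(M rho(e_A))/4.
Nonzero projections over blades of grade <= 2: γ3: (γ3)^2 = -1, tr(M rho(γ3)) = -28/3, coefficient 7/3; γ12: (γ12)^2 = +1, tr(M rho(γ12)) = -16, coefficient -4; γ23: (γ23)^2 = -1, tr(M rho(γ23)) = -14/3, coefficient 7/6; γ34: (γ34)^2 = -1, tr(M rho(γ34)) = -18, coefficient 9/2. Every other blade of grade <= 2 projects to 0.
Answer: 7/3*γ3 - 4*γ12 + 7/6*γ23 + 9/2*γ34


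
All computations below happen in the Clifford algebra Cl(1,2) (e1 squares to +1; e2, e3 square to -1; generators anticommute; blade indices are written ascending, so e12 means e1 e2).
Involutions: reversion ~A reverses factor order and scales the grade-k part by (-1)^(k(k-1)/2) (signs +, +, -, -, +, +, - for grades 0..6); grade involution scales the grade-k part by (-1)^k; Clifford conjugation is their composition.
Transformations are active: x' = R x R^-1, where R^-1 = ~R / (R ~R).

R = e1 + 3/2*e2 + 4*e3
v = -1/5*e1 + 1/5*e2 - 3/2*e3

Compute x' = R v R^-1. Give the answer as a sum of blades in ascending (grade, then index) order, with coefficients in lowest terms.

~R = e1 + 3/2*e2 + 4*e3, and R ~R = -69/4, so R^-1 = ~R / (-69/4).
R v = 11/2 + 1/2*e12 - 7/10*e13 - 61/20*e23
Answer: -151/345*e1 - 133/115*e2 - 145/138*e3


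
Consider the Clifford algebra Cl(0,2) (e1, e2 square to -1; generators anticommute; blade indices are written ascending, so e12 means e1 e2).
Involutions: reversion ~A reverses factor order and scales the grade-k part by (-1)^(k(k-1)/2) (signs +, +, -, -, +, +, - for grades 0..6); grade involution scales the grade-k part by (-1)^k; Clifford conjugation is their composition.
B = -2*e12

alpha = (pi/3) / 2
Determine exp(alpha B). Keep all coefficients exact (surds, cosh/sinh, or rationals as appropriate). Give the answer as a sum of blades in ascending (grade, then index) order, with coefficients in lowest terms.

B^2 = (-2)^2*(e12)^2 = 4*(-1) = -4 (a basis 2-blade squares to minus the product of its generators' squares).
B^2 = -4 — circular case — the even/odd split gives cos and sin: l = 2, alpha*l = pi/3, so exp(alpha B) = cos(pi/3) + (sin(pi/3)/2)*B = 1/2 + (sqrt(3)/4)*B.
Answer: 1/2 - sqrt(3)/2*e12


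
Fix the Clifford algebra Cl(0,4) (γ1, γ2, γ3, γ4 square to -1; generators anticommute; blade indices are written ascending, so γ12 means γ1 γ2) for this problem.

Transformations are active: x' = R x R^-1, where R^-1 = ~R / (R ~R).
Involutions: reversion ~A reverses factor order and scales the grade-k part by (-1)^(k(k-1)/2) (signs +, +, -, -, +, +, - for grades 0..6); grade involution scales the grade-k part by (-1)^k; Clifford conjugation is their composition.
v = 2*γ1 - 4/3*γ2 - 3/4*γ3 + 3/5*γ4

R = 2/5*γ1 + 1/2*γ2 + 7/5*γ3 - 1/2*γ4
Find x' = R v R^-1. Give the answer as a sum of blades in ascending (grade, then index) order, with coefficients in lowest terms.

~R = 2/5*γ1 + 1/2*γ2 + 7/5*γ3 - 1/2*γ4, and R ~R = -131/50, so R^-1 = ~R / (-131/50).
R v = 73/60 - 23/15*γ12 - 31/10*γ13 + 31/25*γ14 + 179/120*γ23 - 11/30*γ24 + 93/200*γ34
Answer: -932/393*γ1 + 683/786*γ2 - 865/1572*γ3 - 533/3930*γ4


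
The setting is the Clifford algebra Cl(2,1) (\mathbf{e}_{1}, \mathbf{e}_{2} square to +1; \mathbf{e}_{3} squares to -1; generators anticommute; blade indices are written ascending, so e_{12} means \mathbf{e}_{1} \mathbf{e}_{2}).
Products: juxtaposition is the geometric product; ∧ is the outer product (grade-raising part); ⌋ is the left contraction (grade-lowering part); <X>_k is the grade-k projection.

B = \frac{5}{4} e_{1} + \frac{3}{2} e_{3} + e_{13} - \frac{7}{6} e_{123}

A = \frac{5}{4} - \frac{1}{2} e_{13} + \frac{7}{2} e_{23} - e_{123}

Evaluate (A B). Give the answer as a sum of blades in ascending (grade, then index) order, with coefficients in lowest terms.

step 1: \frac{2}{3} - \frac{85}{48} e_{1} - \frac{29}{6} e_{2} + \frac{5}{2} e_{3} - 2 e_{12} + \frac{5}{4} e_{13} - \frac{5}{4} e_{23} + \frac{35}{12} e_{123}
Answer: \frac{2}{3} - \frac{85}{48} e_{1} - \frac{29}{6} e_{2} + \frac{5}{2} e_{3} - 2 e_{12} + \frac{5}{4} e_{13} - \frac{5}{4} e_{23} + \frac{35}{12} e_{123}


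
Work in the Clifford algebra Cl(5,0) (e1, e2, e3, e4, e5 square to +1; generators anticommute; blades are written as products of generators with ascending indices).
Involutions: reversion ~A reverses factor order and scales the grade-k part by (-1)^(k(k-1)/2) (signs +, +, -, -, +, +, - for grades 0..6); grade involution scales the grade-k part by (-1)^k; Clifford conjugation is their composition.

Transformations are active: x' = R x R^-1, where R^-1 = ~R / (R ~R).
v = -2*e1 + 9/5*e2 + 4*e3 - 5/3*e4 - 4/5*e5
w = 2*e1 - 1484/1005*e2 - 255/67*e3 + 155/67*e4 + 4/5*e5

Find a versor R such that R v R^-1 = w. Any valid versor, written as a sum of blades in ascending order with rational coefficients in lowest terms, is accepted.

Equal squares first: v^2 = w^2 = 5998/225. Then v + w = 65/201*e2 + 13/67*e3 + 130/201*e4 is a versor taking v to w, provided it is invertible.
Answer: 65/201*e2 + 13/67*e3 + 130/201*e4


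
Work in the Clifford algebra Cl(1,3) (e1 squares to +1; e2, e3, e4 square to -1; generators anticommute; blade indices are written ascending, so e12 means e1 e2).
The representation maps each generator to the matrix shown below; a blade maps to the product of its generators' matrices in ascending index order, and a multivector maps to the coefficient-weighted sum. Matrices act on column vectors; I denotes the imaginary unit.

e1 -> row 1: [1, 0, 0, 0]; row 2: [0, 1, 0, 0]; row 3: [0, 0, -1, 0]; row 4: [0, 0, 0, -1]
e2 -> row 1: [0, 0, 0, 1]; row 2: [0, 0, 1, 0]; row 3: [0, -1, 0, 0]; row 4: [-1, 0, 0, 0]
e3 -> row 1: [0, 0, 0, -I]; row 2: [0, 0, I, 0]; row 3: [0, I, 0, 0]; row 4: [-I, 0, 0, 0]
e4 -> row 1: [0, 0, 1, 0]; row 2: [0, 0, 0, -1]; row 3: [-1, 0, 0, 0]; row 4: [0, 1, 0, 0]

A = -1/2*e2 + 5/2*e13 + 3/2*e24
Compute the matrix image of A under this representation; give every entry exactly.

Bivector images (products of the table entries): rho(e13) = rho(e1)rho(e3) = row 1: [0, 0, 0, -I]; row 2: [0, 0, I, 0]; row 3: [0, -I, 0, 0]; row 4: [I, 0, 0, 0]; rho(e24) = rho(e2)rho(e4) = row 1: [0, 1, 0, 0]; row 2: [-1, 0, 0, 0]; row 3: [0, 0, 0, 1]; row 4: [0, 0, -1, 0].
M = (-1/2)*rho(e2) + (5/2)*rho(e13) + (3/2)*rho(e24), summed entrywise:
Answer: row 1: [0, 3/2, 0, -1/2 - 5*I/2]; row 2: [-3/2, 0, -1/2 + 5*I/2, 0]; row 3: [0, 1/2 - 5*I/2, 0, 3/2]; row 4: [1/2 + 5*I/2, 0, -3/2, 0]


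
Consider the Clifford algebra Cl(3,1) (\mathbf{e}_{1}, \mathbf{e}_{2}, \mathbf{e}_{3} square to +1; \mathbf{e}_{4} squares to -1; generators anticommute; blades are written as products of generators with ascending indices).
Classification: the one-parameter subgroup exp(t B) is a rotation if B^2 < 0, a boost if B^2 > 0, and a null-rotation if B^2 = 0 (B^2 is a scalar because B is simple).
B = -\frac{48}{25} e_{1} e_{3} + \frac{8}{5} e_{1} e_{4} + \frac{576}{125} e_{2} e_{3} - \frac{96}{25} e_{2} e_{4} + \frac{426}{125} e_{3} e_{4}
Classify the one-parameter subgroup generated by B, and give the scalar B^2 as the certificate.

B^2 term by term: the squares give (-\frac{48}{25})^2*(e_{1} e_{3})^2 + (\frac{8}{5})^2*(e_{1} e_{4})^2 + (\frac{576}{125})^2*(e_{2} e_{3})^2 + (-\frac{96}{25})^2*(e_{2} e_{4})^2 + (\frac{426}{125})^2*(e_{3} e_{4})^2 = \frac{2304}{625}*(-1) + \frac{64}{25}*(+1) + \frac{331776}{15625}*(-1) + \frac{9216}{625}*(+1) + \frac{181476}{15625}*(+1) = 4 (each basis 2-blade squares to minus the product of its generators' squares); cross terms between blades sharing an index anticommute and cancel; the commuting (index-disjoint) pairs give grade-4 terms 2*c*c'*(blade product), which cancel blade by blade — e_{1} e_{2} e_{3} e_{4}: -\frac{9216}{625} + \frac{9216}{625} = 0 — confirming B is simple. So B^2 = 4.
Answer: boost, certificate B^2 = 4. B^2 = 4 is basis-independent, so its sign is the whole story.


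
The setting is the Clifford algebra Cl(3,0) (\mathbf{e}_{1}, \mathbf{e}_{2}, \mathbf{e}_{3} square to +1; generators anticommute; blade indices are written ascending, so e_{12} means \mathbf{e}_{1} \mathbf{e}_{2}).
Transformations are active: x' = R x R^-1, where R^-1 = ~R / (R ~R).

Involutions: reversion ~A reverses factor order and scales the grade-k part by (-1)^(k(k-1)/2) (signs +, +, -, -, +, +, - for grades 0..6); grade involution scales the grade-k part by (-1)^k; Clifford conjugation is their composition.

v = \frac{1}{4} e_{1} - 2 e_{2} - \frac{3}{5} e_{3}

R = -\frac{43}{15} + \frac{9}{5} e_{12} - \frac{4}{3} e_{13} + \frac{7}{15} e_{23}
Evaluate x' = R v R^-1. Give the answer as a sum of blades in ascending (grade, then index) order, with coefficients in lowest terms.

~R = -\frac{43}{15} - \frac{9}{5} e_{12} + \frac{4}{3} e_{13} - \frac{7}{15} e_{23}, and R ~R = \frac{1009}{75}, so R^-1 = ~R / (\frac{1009}{75}).
R v = -\frac{211}{60} e_{1} + \frac{1501}{300} e_{2} + \frac{224}{75} e_{3} - \frac{363}{100} e_{123}
Answer: \frac{60349}{60540} e_{1} - \frac{25783}{30270} e_{2} - \frac{49769}{30270} e_{3}
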